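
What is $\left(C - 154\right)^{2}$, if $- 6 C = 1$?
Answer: $\frac{855625}{36} \approx 23767.0$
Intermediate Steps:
$C = - \frac{1}{6}$ ($C = \left(- \frac{1}{6}\right) 1 = - \frac{1}{6} \approx -0.16667$)
$\left(C - 154\right)^{2} = \left(- \frac{1}{6} - 154\right)^{2} = \left(- \frac{925}{6}\right)^{2} = \frac{855625}{36}$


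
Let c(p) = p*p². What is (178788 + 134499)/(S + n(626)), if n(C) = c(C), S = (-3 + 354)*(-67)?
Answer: 313287/245290859 ≈ 0.0012772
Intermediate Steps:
S = -23517 (S = 351*(-67) = -23517)
c(p) = p³
n(C) = C³
(178788 + 134499)/(S + n(626)) = (178788 + 134499)/(-23517 + 626³) = 313287/(-23517 + 245314376) = 313287/245290859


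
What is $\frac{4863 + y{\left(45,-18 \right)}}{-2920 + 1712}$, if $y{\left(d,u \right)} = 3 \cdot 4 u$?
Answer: $- \frac{4647}{1208} \approx -3.8469$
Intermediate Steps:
$y{\left(d,u \right)} = 12 u$
$\frac{4863 + y{\left(45,-18 \right)}}{-2920 + 1712} = \frac{4863 + 12 \left(-18\right)}{-2920 + 1712} = \frac{4863 - 216}{-1208} = 4647 \left(- \frac{1}{1208}\right) = - \frac{4647}{1208}$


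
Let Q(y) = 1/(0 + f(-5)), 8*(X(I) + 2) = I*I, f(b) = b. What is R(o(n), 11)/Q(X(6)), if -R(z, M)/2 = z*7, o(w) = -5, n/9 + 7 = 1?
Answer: -350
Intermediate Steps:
n = -54 (n = -63 + 9*1 = -63 + 9 = -54)
R(z, M) = -14*z (R(z, M) = -2*z*7 = -14*z)
X(I) = -2 + I²/8 (X(I) = -2 + (I*I)/8 = -2 + I²/8)
Q(y) = -⅕ (Q(y) = 1/(0 - 5) = 1/(-5) = -⅕)
R(o(n), 11)/Q(X(6)) = (-14*(-5))/(-⅕) = 70*(-5) = -350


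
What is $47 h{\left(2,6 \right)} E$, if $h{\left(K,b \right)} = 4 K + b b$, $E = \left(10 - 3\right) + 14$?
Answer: $43428$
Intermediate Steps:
$E = 21$ ($E = 7 + 14 = 21$)
$h{\left(K,b \right)} = b^{2} + 4 K$ ($h{\left(K,b \right)} = 4 K + b^{2} = b^{2} + 4 K$)
$47 h{\left(2,6 \right)} E = 47 \left(6^{2} + 4 \cdot 2\right) 21 = 47 \left(36 + 8\right) 21 = 47 \cdot 44 \cdot 21 = 2068 \cdot 21 = 43428$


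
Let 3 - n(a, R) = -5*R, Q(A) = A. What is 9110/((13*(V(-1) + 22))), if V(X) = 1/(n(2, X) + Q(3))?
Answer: 9110/299 ≈ 30.468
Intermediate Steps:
n(a, R) = 3 + 5*R (n(a, R) = 3 - (-5)*R = 3 + 5*R)
V(X) = 1/(6 + 5*X) (V(X) = 1/((3 + 5*X) + 3) = 1/(6 + 5*X))
9110/((13*(V(-1) + 22))) = 9110/((13*(1/(6 + 5*(-1)) + 22))) = 9110/((13*(1/(6 - 5) + 22))) = 9110/((13*(1/1 + 22))) = 9110/((13*(1 + 22))) = 9110/((13*23)) = 9110/299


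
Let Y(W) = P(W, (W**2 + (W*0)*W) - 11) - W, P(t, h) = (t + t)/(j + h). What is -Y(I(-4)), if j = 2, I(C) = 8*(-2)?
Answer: -3920/247 ≈ -15.870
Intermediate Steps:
I(C) = -16
P(t, h) = 2*t/(2 + h) (P(t, h) = (t + t)/(2 + h) = (2*t)/(2 + h) = 2*t/(2 + h))
Y(W) = -W + 2*W/(-9 + W**2) (Y(W) = 2*W/(2 + ((W**2 + (W*0)*W) - 11)) - W = 2*W/(2 + ((W**2 + 0*W) - 11)) - W = 2*W/(2 + ((W**2 + 0) - 11)) - W = 2*W/(2 + (W**2 - 11)) - W = 2*W/(2 + (-11 + W**2)) - W = 2*W/(-9 + W**2) - W = -W + 2*W/(-9 + W**2))
-Y(I(-4)) = -(-16)*(11 - 1*(-16)**2)/(-9 + (-16)**2) = -(-16)*(11 - 1*256)/(-9 + 256) = -(-16)*(11 - 256)/247 = -(-16)*(-245)/247 = -1*3920/247 = -3920/247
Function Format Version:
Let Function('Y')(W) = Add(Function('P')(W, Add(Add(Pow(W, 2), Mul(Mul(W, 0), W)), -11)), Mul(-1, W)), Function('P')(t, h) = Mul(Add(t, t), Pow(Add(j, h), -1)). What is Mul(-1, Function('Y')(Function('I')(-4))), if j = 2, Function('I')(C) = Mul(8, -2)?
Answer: Rational(-3920, 247) ≈ -15.870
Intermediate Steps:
Function('I')(C) = -16
Function('P')(t, h) = Mul(2, t, Pow(Add(2, h), -1)) (Function('P')(t, h) = Mul(Add(t, t), Pow(Add(2, h), -1)) = Mul(Mul(2, t), Pow(Add(2, h), -1)) = Mul(2, t, Pow(Add(2, h), -1)))
Function('Y')(W) = Add(Mul(-1, W), Mul(2, W, Pow(Add(-9, Pow(W, 2)), -1))) (Function('Y')(W) = Add(Mul(2, W, Pow(Add(2, Add(Add(Pow(W, 2), Mul(Mul(W, 0), W)), -11)), -1)), Mul(-1, W)) = Add(Mul(2, W, Pow(Add(2, Add(Add(Pow(W, 2), Mul(0, W)), -11)), -1)), Mul(-1, W)) = Add(Mul(2, W, Pow(Add(2, Add(Add(Pow(W, 2), 0), -11)), -1)), Mul(-1, W)) = Add(Mul(2, W, Pow(Add(2, Add(Pow(W, 2), -11)), -1)), Mul(-1, W)) = Add(Mul(2, W, Pow(Add(2, Add(-11, Pow(W, 2))), -1)), Mul(-1, W)) = Add(Mul(2, W, Pow(Add(-9, Pow(W, 2)), -1)), Mul(-1, W)) = Add(Mul(-1, W), Mul(2, W, Pow(Add(-9, Pow(W, 2)), -1))))
Mul(-1, Function('Y')(Function('I')(-4))) = Mul(-1, Mul(-16, Pow(Add(-9, Pow(-16, 2)), -1), Add(11, Mul(-1, Pow(-16, 2))))) = Mul(-1, Mul(-16, Pow(Add(-9, 256), -1), Add(11, Mul(-1, 256)))) = Mul(-1, Mul(-16, Pow(247, -1), Add(11, -256))) = Mul(-1, Mul(-16, Rational(1, 247), -245)) = Mul(-1, Rational(3920, 247)) = Rational(-3920, 247)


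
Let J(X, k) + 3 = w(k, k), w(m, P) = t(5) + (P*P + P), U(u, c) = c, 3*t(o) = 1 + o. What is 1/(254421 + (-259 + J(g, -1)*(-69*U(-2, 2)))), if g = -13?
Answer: 1/254300 ≈ 3.9324e-6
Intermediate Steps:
t(o) = 1/3 + o/3 (t(o) = (1 + o)/3 = 1/3 + o/3)
w(m, P) = 2 + P + P**2 (w(m, P) = (1/3 + (1/3)*5) + (P*P + P) = (1/3 + 5/3) + (P**2 + P) = 2 + (P + P**2) = 2 + P + P**2)
J(X, k) = -1 + k + k**2 (J(X, k) = -3 + (2 + k + k**2) = -1 + k + k**2)
1/(254421 + (-259 + J(g, -1)*(-69*U(-2, 2)))) = 1/(254421 + (-259 + (-1 - 1 + (-1)**2)*(-69*2))) = 1/(254421 + (-259 + (-1 - 1 + 1)*(-138))) = 1/(254421 + (-259 - 1*(-138))) = 1/(254421 + (-259 + 138)) = 1/(254421 - 121) = 1/254300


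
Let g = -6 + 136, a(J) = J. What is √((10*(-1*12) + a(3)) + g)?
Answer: √13 ≈ 3.6056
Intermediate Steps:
g = 130
√((10*(-1*12) + a(3)) + g) = √((10*(-1*12) + 3) + 130) = √((10*(-12) + 3) + 130) = √((-120 + 3) + 130) = √(-117 + 130) = √13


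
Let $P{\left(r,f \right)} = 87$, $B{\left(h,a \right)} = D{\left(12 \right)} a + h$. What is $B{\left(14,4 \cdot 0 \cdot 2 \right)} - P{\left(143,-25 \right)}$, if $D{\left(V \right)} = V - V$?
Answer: $-73$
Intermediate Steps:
$D{\left(V \right)} = 0$
$B{\left(h,a \right)} = h$ ($B{\left(h,a \right)} = 0 a + h = 0 + h = h$)
$B{\left(14,4 \cdot 0 \cdot 2 \right)} - P{\left(143,-25 \right)} = 14 - 87 = -73$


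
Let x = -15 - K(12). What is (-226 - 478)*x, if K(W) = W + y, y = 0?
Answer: 19008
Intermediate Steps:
K(W) = W (K(W) = W + 0 = W)
x = -27 (x = -15 - 1*12 = -15 - 12 = -27)
(-226 - 478)*x = (-226 - 478)*(-27) = -704*(-27) = 19008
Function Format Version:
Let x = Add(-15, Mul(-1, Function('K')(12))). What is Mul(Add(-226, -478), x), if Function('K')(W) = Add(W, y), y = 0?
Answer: 19008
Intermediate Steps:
Function('K')(W) = W (Function('K')(W) = Add(W, 0) = W)
x = -27 (x = Add(-15, Mul(-1, 12)) = Add(-15, -12) = -27)
Mul(Add(-226, -478), x) = Mul(Add(-226, -478), -27) = Mul(-704, -27) = 19008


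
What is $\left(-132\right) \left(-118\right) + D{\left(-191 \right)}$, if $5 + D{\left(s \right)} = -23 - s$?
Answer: $15739$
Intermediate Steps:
$D{\left(s \right)} = -28 - s$ ($D{\left(s \right)} = -5 - \left(23 + s\right) = -28 - s$)
$\left(-132\right) \left(-118\right) + D{\left(-191 \right)} = \left(-132\right) \left(-118\right) - -163 = 15576 + \left(-28 + 191\right) = 15576 + 163 = 15739$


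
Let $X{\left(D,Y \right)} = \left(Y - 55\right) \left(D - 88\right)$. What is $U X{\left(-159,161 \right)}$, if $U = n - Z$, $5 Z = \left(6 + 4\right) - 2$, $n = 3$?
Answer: $- \frac{183274}{5} \approx -36655.0$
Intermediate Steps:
$X{\left(D,Y \right)} = \left(-88 + D\right) \left(-55 + Y\right)$ ($X{\left(D,Y \right)} = \left(-55 + Y\right) \left(-88 + D\right) = \left(-88 + D\right) \left(-55 + Y\right)$)
$Z = \frac{8}{5}$ ($Z = \frac{\left(6 + 4\right) - 2}{5} = \frac{10 - 2}{5} = \frac{1}{5} \cdot 8 = \frac{8}{5} \approx 1.6$)
$U = \frac{7}{5}$ ($U = 3 - \frac{8}{5} = \frac{7}{5} \approx 1.4$)
$U X{\left(-159,161 \right)} = \frac{7 \left(4840 - 14168 - -8745 - 25599\right)}{5} = \frac{7 \left(4840 - 14168 + 8745 - 25599\right)}{5} = \frac{7}{5} \left(-26182\right) = - \frac{183274}{5}$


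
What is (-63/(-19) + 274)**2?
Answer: 27762361/361 ≈ 76904.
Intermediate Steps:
(-63/(-19) + 274)**2 = (-63*(-1/19) + 274)**2 = (63/19 + 274)**2 = (5269/19)**2 = 27762361/361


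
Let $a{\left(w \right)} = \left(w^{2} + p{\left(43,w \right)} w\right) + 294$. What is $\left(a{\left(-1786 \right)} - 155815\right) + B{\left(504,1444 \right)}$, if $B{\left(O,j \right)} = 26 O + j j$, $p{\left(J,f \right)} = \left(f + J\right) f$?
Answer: $-5554681913$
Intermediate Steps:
$p{\left(J,f \right)} = f \left(J + f\right)$ ($p{\left(J,f \right)} = \left(J + f\right) f = f \left(J + f\right)$)
$a{\left(w \right)} = 294 + w^{2} + w^{2} \left(43 + w\right)$ ($a{\left(w \right)} = \left(w^{2} + w \left(43 + w\right) w\right) + 294 = \left(w^{2} + w^{2} \left(43 + w\right)\right) + 294 = 294 + w^{2} + w^{2} \left(43 + w\right)$)
$B{\left(O,j \right)} = j^{2} + 26 O$ ($B{\left(O,j \right)} = 26 O + j^{2} = j^{2} + 26 O$)
$\left(a{\left(-1786 \right)} - 155815\right) + B{\left(504,1444 \right)} = \left(\left(294 + \left(-1786\right)^{3} + 44 \left(-1786\right)^{2}\right) - 155815\right) + \left(1444^{2} + 26 \cdot 504\right) = \left(\left(294 - 5696975656 + 44 \cdot 3189796\right) - 155815\right) + \left(2085136 + 13104\right) = \left(\left(294 - 5696975656 + 140351024\right) - 155815\right) + 2098240 = \left(-5556624338 - 155815\right) + 2098240 = -5556780153 + 2098240 = -5554681913$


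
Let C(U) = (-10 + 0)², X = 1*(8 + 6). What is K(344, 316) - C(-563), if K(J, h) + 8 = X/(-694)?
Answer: -37483/347 ≈ -108.02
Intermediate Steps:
X = 14 (X = 1*14 = 14)
K(J, h) = -2783/347 (K(J, h) = -8 + 14/(-694) = -8 + 14*(-1/694) = -8 - 7/347 = -2783/347)
C(U) = 100 (C(U) = (-10)² = 100)
K(344, 316) - C(-563) = -2783/347 - 1*100 = -2783/347 - 100 = -37483/347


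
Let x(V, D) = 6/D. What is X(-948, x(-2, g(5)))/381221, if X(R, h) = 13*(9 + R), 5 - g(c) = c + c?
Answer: -12207/381221 ≈ -0.032021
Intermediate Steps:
g(c) = 5 - 2*c (g(c) = 5 - (c + c) = 5 - 2*c)
X(R, h) = 117 + 13*R
X(-948, x(-2, g(5)))/381221 = (117 + 13*(-948))/381221 = (117 - 12324)*(1/381221) = -12207*1/381221 = -12207/381221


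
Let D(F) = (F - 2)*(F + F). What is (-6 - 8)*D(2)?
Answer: 0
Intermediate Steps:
D(F) = 2*F*(-2 + F) (D(F) = (-2 + F)*(2*F) = 2*F*(-2 + F))
(-6 - 8)*D(2) = (-6 - 8)*(2*2*(-2 + 2)) = -28*2*0 = -14*0 = 0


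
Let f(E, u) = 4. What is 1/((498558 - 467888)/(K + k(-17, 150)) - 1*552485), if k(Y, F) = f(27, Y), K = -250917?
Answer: -250913/138625699475 ≈ -1.8100e-6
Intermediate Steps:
k(Y, F) = 4
1/((498558 - 467888)/(K + k(-17, 150)) - 1*552485) = 1/((498558 - 467888)/(-250917 + 4) - 1*552485) = 1/(30670/(-250913) - 552485) = 1/(30670*(-1/250913) - 552485) = 1/(-30670/250913 - 552485) = 1/(-138625699475/250913) = -250913/138625699475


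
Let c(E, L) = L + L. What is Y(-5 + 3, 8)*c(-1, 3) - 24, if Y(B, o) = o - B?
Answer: 36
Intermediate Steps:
c(E, L) = 2*L
Y(-5 + 3, 8)*c(-1, 3) - 24 = (8 - (-5 + 3))*(2*3) - 24 = (8 - 1*(-2))*6 - 24 = (8 + 2)*6 - 24 = 10*6 - 24 = 60 - 24 = 36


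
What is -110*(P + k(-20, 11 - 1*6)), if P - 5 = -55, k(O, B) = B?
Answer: 4950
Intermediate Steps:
P = -50 (P = 5 - 55 = -50)
-110*(P + k(-20, 11 - 1*6)) = -110*(-50 + (11 - 1*6)) = -110*(-50 + (11 - 6)) = -110*(-50 + 5) = -110*(-45) = 4950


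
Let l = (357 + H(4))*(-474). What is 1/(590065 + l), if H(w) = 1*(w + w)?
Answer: 1/417055 ≈ 2.3978e-6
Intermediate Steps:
H(w) = 2*w (H(w) = 1*(2*w) = 2*w)
l = -173010 (l = (357 + 2*4)*(-474) = (357 + 8)*(-474) = 365*(-474) = -173010)
1/(590065 + l) = 1/(590065 - 173010) = 1/417055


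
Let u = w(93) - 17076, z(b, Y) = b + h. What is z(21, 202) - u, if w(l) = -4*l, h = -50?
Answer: 17419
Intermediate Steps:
z(b, Y) = -50 + b (z(b, Y) = b - 50 = -50 + b)
u = -17448 (u = -4*93 - 17076 = -372 - 17076 = -17448)
z(21, 202) - u = (-50 + 21) - 1*(-17448) = -29 + 17448 = 17419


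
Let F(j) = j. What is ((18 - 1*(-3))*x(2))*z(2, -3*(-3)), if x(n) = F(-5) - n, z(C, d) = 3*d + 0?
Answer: -3969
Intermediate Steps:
z(C, d) = 3*d
x(n) = -5 - n
((18 - 1*(-3))*x(2))*z(2, -3*(-3)) = ((18 - 1*(-3))*(-5 - 1*2))*(3*(-3*(-3))) = ((18 + 3)*(-5 - 2))*(3*9) = (21*(-7))*27 = -147*27 = -3969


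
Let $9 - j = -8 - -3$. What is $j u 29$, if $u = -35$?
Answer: $-14210$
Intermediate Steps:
$j = 14$ ($j = 9 - \left(-8 - -3\right) = 9 - \left(-8 + 3\right) = 9 - -5 = 9 + 5 = 14$)
$j u 29 = 14 \left(-35\right) 29 = \left(-490\right) 29 = -14210$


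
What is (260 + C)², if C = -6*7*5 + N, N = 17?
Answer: 4489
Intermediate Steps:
C = -193 (C = -6*7*5 + 17 = -42*5 + 17 = -210 + 17 = -193)
(260 + C)² = (260 - 193)² = 67² = 4489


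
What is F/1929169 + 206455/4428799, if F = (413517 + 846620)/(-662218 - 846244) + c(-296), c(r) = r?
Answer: 54437919930882289/1171650100323065302 ≈ 0.046463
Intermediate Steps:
F = -447764889/1508462 (F = (413517 + 846620)/(-662218 - 846244) - 296 = 1260137/(-1508462) - 296 = 1260137*(-1/1508462) - 296 = -1260137/1508462 - 296 = -447764889/1508462 ≈ -296.84)
F/1929169 + 206455/4428799 = -447764889/1508462/1929169 + 206455/4428799 = -447764889/1508462*1/1929169 + 206455*(1/4428799) = -40705899/264552557098 + 206455/4428799 = 54437919930882289/1171650100323065302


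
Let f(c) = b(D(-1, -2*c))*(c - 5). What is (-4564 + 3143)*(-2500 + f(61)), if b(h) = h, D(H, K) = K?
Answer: 13260772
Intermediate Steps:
f(c) = -2*c*(-5 + c) (f(c) = (-2*c)*(c - 5) = (-2*c)*(-5 + c) = -2*c*(-5 + c))
(-4564 + 3143)*(-2500 + f(61)) = (-4564 + 3143)*(-2500 + 2*61*(5 - 1*61)) = -1421*(-2500 + 2*61*(5 - 61)) = -1421*(-2500 + 2*61*(-56)) = -1421*(-2500 - 6832) = -1421*(-9332) = 13260772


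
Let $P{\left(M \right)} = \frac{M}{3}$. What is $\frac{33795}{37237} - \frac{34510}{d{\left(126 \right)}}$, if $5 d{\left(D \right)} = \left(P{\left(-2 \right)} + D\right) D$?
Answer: $- \frac{420825265}{42003336} \approx -10.019$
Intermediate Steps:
$P{\left(M \right)} = \frac{M}{3}$ ($P{\left(M \right)} = M \frac{1}{3} = \frac{M}{3}$)
$d{\left(D \right)} = \frac{D \left(- \frac{2}{3} + D\right)}{5}$ ($d{\left(D \right)} = \frac{\left(\frac{1}{3} \left(-2\right) + D\right) D}{5} = \frac{\left(- \frac{2}{3} + D\right) D}{5} = \frac{D \left(- \frac{2}{3} + D\right)}{5}$)
$\frac{33795}{37237} - \frac{34510}{d{\left(126 \right)}} = \frac{33795}{37237} - \frac{34510}{\frac{1}{15} \cdot 126 \left(-2 + 3 \cdot 126\right)} = 33795 \cdot \frac{1}{37237} - \frac{34510}{\frac{1}{15} \cdot 126 \left(-2 + 378\right)} = \frac{33795}{37237} - \frac{34510}{\frac{1}{15} \cdot 126 \cdot 376} = \frac{33795}{37237} - \frac{34510}{\frac{15792}{5}} = \frac{33795}{37237} - \frac{12325}{1128} = - \frac{420825265}{42003336}$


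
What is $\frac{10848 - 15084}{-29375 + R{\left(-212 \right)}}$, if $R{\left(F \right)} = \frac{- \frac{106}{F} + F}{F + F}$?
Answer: $\frac{3592128}{24909577} \approx 0.14421$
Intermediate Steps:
$R{\left(F \right)} = \frac{F - \frac{106}{F}}{2 F}$
$\frac{10848 - 15084}{-29375 + R{\left(-212 \right)}} = \frac{10848 - 15084}{-29375 + \left(\frac{1}{2} - \frac{53}{44944}\right)} = - \frac{4236}{-29375 + \left(\frac{1}{2} - \frac{1}{848}\right)} = - \frac{4236}{-29375 + \frac{423}{848}} = - \frac{4236}{- \frac{24909577}{848}} = \left(-4236\right) \left(- \frac{848}{24909577}\right) = \frac{3592128}{24909577}$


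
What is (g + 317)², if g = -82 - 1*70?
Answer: 27225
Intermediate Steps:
g = -152 (g = -82 - 70 = -152)
(g + 317)² = (-152 + 317)² = 165² = 27225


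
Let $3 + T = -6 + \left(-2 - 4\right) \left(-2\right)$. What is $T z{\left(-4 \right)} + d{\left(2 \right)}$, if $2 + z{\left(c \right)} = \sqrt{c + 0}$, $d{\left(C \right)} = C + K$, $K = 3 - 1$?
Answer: $-2 + 6 i \approx -2.0 + 6.0 i$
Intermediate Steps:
$K = 2$ ($K = 3 - 1 = 2$)
$d{\left(C \right)} = 2 + C$ ($d{\left(C \right)} = C + 2 = 2 + C$)
$z{\left(c \right)} = -2 + \sqrt{c}$ ($z{\left(c \right)} = -2 + \sqrt{c + 0} = -2 + \sqrt{c}$)
$T = 3$ ($T = -3 - \left(6 - \left(-2 - 4\right) \left(-2\right)\right) = -3 - -6 = -3 + \left(-6 + 12\right) = -3 + 6 = 3$)
$T z{\left(-4 \right)} + d{\left(2 \right)} = 3 \left(-2 + \sqrt{-4}\right) + \left(2 + 2\right) = 3 \left(-2 + 2 i\right) + 4 = \left(-6 + 6 i\right) + 4 = -2 + 6 i$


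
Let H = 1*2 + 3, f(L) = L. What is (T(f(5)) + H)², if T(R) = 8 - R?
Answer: 64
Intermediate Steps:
H = 5 (H = 2 + 3 = 5)
(T(f(5)) + H)² = ((8 - 1*5) + 5)² = ((8 - 5) + 5)² = (3 + 5)² = 8² = 64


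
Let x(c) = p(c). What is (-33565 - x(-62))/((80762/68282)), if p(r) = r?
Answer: -1143825923/40381 ≈ -28326.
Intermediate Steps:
x(c) = c
(-33565 - x(-62))/((80762/68282)) = (-33565 - 1*(-62))/((80762/68282)) = (-33565 + 62)/((80762*(1/68282))) = -33503/40381/34141 = -33503*34141/40381 = -1143825923/40381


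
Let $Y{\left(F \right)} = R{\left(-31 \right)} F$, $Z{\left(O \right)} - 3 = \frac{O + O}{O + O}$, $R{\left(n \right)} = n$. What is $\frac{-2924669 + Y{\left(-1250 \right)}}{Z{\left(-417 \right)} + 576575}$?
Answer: $- \frac{961973}{192193} \approx -5.0052$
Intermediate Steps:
$Z{\left(O \right)} = 4$ ($Z{\left(O \right)} = 3 + \frac{O + O}{O + O} = 3 + \frac{2 O}{2 O} = 3 + 2 O \frac{1}{2 O} = 3 + 1 = 4$)
$Y{\left(F \right)} = - 31 F$
$\frac{-2924669 + Y{\left(-1250 \right)}}{Z{\left(-417 \right)} + 576575} = \frac{-2924669 - -38750}{4 + 576575} = \frac{-2924669 + 38750}{576579} = \left(-2885919\right) \frac{1}{576579} = - \frac{961973}{192193}$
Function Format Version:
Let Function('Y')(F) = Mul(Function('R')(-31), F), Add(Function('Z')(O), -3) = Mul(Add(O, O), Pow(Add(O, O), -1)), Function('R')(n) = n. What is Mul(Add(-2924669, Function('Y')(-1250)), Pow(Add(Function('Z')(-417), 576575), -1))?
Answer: Rational(-961973, 192193) ≈ -5.0052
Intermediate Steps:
Function('Z')(O) = 4 (Function('Z')(O) = Add(3, Mul(Add(O, O), Pow(Add(O, O), -1))) = Add(3, Mul(Mul(2, O), Pow(Mul(2, O), -1))) = Add(3, Mul(Mul(2, O), Mul(Rational(1, 2), Pow(O, -1)))) = Add(3, 1) = 4)
Function('Y')(F) = Mul(-31, F)
Mul(Add(-2924669, Function('Y')(-1250)), Pow(Add(Function('Z')(-417), 576575), -1)) = Mul(Add(-2924669, Mul(-31, -1250)), Pow(Add(4, 576575), -1)) = Mul(Add(-2924669, 38750), Pow(576579, -1)) = Mul(-2885919, Rational(1, 576579)) = Rational(-961973, 192193)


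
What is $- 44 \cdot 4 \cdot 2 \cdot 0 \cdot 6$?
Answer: $0$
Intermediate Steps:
$- 44 \cdot 4 \cdot 2 \cdot 0 \cdot 6 = - 44 \cdot 8 \cdot 0 \cdot 6 = \left(-44\right) 0 \cdot 6 = 0 \cdot 6 = 0$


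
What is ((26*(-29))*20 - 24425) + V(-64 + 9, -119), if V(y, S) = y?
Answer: -39560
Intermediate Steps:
((26*(-29))*20 - 24425) + V(-64 + 9, -119) = ((26*(-29))*20 - 24425) + (-64 + 9) = (-754*20 - 24425) - 55 = (-15080 - 24425) - 55 = -39505 - 55 = -39560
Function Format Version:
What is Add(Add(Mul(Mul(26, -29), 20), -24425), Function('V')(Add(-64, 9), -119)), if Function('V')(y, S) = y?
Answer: -39560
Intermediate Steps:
Add(Add(Mul(Mul(26, -29), 20), -24425), Function('V')(Add(-64, 9), -119)) = Add(Add(Mul(Mul(26, -29), 20), -24425), Add(-64, 9)) = Add(Add(Mul(-754, 20), -24425), -55) = Add(Add(-15080, -24425), -55) = Add(-39505, -55) = -39560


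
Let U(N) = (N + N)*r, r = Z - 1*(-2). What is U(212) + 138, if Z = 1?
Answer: 1410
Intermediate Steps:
r = 3 (r = 1 - 1*(-2) = 1 + 2 = 3)
U(N) = 6*N (U(N) = (N + N)*3 = (2*N)*3 = 6*N)
U(212) + 138 = 6*212 + 138 = 1272 + 138 = 1410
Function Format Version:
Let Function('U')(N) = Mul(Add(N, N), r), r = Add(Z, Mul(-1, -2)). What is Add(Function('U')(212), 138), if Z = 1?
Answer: 1410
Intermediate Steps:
r = 3 (r = Add(1, Mul(-1, -2)) = Add(1, 2) = 3)
Function('U')(N) = Mul(6, N) (Function('U')(N) = Mul(Add(N, N), 3) = Mul(Mul(2, N), 3) = Mul(6, N))
Add(Function('U')(212), 138) = Add(Mul(6, 212), 138) = Add(1272, 138) = 1410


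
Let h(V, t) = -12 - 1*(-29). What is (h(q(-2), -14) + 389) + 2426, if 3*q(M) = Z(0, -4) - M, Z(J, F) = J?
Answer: 2832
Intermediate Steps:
q(M) = -M/3 (q(M) = (0 - M)/3 = (-M)/3 = -M/3)
h(V, t) = 17 (h(V, t) = -12 + 29 = 17)
(h(q(-2), -14) + 389) + 2426 = (17 + 389) + 2426 = 406 + 2426 = 2832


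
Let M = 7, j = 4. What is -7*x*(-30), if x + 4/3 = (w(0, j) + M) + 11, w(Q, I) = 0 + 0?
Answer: 3500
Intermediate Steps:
w(Q, I) = 0
x = 50/3 (x = -4/3 + ((0 + 7) + 11) = -4/3 + (7 + 11) = -4/3 + 18 = 50/3 ≈ 16.667)
-7*x*(-30) = -7*50/3*(-30) = -350/3*(-30) = 3500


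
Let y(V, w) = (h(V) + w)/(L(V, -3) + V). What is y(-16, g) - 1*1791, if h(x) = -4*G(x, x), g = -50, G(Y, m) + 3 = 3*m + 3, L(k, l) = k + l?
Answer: -62827/35 ≈ -1795.1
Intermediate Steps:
G(Y, m) = 3*m (G(Y, m) = -3 + (3*m + 3) = -3 + (3 + 3*m) = 3*m)
h(x) = -12*x
y(V, w) = (w - 12*V)/(-3 + 2*V) (y(V, w) = (-12*V + w)/((V - 3) + V) = (w - 12*V)/((-3 + V) + V) = (w - 12*V)/(-3 + 2*V))
y(-16, g) - 1*1791 = (-50 - 12*(-16))/(-3 + 2*(-16)) - 1*1791 = (-50 + 192)/(-3 - 32) - 1791 = 142/(-35) - 1791 = -1/35*142 - 1791 = -142/35 - 1791 = -62827/35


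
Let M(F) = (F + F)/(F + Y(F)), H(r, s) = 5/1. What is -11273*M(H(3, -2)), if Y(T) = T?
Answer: -11273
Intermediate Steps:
H(r, s) = 5 (H(r, s) = 5*1 = 5)
M(F) = 1 (M(F) = (F + F)/(F + F) = (2*F)/((2*F)) = (2*F)*(1/(2*F)) = 1)
-11273*M(H(3, -2)) = -11273*1 = -11273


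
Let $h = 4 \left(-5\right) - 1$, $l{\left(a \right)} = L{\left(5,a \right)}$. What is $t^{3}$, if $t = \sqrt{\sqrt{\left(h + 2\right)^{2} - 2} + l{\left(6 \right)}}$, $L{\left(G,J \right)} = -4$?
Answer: $\left(-4 + \sqrt{359}\right)^{\frac{3}{2}} \approx 57.789$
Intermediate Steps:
$l{\left(a \right)} = -4$
$h = -21$ ($h = -20 - 1 = -21$)
$t = \sqrt{-4 + \sqrt{359}}$ ($t = \sqrt{\sqrt{\left(-21 + 2\right)^{2} - 2} - 4} = \sqrt{\sqrt{\left(-19\right)^{2} - 2} - 4} = \sqrt{\sqrt{361 - 2} - 4} = \sqrt{\sqrt{359} - 4} = \sqrt{-4 + \sqrt{359}} \approx 3.8662$)
$t^{3} = \left(\sqrt{-4 + \sqrt{359}}\right)^{3} = \left(-4 + \sqrt{359}\right)^{\frac{3}{2}}$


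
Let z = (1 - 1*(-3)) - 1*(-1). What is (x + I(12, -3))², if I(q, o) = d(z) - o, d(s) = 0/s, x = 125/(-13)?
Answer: 7396/169 ≈ 43.763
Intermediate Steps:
z = 5 (z = (1 + 3) + 1 = 4 + 1 = 5)
x = -125/13 (x = 125*(-1/13) = -125/13 ≈ -9.6154)
d(s) = 0
I(q, o) = -o (I(q, o) = 0 - o = -o)
(x + I(12, -3))² = (-125/13 - 1*(-3))² = (-125/13 + 3)² = (-86/13)² = 7396/169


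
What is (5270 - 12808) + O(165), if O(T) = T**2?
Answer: 19687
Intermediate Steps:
(5270 - 12808) + O(165) = (5270 - 12808) + 165**2 = -7538 + 27225 = 19687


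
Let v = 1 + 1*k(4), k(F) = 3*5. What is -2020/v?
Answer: -505/4 ≈ -126.25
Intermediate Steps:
k(F) = 15
v = 16 (v = 1 + 1*15 = 1 + 15 = 16)
-2020/v = -2020/16 = -2020*1/16 = -505/4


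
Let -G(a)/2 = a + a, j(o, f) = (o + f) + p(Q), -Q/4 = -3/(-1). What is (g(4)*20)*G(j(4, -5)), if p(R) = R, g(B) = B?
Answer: 4160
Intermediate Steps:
Q = -12 (Q = -(-12)/(-1) = -(-12)*(-1) = -4*3 = -12)
j(o, f) = -12 + f + o (j(o, f) = (o + f) - 12 = (f + o) - 12 = -12 + f + o)
G(a) = -4*a (G(a) = -2*(a + a) = -4*a)
(g(4)*20)*G(j(4, -5)) = (4*20)*(-4*(-12 - 5 + 4)) = 80*(-4*(-13)) = 80*52 = 4160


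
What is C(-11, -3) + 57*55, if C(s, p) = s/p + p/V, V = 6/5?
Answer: 18817/6 ≈ 3136.2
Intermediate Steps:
V = 6/5 (V = 6*(1/5) = 6/5 ≈ 1.2000)
C(s, p) = 5*p/6 + s/p (C(s, p) = s/p + p/(6/5) = s/p + p*(5/6) = s/p + 5*p/6 = 5*p/6 + s/p)
C(-11, -3) + 57*55 = ((5/6)*(-3) - 11/(-3)) + 57*55 = (-5/2 - 11*(-1/3)) + 3135 = (-5/2 + 11/3) + 3135 = 7/6 + 3135 = 18817/6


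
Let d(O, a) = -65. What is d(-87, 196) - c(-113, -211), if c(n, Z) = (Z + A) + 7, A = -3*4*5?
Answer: 199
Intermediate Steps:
A = -60 (A = -12*5 = -60)
c(n, Z) = -53 + Z (c(n, Z) = (Z - 60) + 7 = (-60 + Z) + 7 = -53 + Z)
d(-87, 196) - c(-113, -211) = -65 - (-53 - 211) = -65 - 1*(-264) = -65 + 264 = 199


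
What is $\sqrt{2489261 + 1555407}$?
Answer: $2 \sqrt{1011167} \approx 2011.1$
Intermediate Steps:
$\sqrt{2489261 + 1555407} = \sqrt{4044668} = 2 \sqrt{1011167}$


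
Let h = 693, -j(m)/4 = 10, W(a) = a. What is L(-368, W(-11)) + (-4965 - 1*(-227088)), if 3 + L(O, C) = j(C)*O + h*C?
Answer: 229217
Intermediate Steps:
j(m) = -40 (j(m) = -4*10 = -40)
L(O, C) = -3 - 40*O + 693*C (L(O, C) = -3 + (-40*O + 693*C) = -3 - 40*O + 693*C)
L(-368, W(-11)) + (-4965 - 1*(-227088)) = (-3 - 40*(-368) + 693*(-11)) + (-4965 - 1*(-227088)) = (-3 + 14720 - 7623) + (-4965 + 227088) = 7094 + 222123 = 229217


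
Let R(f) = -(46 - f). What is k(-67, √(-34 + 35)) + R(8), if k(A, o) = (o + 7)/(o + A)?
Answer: -1258/33 ≈ -38.121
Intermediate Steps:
R(f) = -46 + f
k(A, o) = (7 + o)/(A + o)
k(-67, √(-34 + 35)) + R(8) = (7 + √(-34 + 35))/(-67 + √(-34 + 35)) + (-46 + 8) = (7 + √1)/(-67 + √1) - 38 = (7 + 1)/(-67 + 1) - 38 = 8/(-66) - 38 = -1/66*8 - 38 = -4/33 - 38 = -1258/33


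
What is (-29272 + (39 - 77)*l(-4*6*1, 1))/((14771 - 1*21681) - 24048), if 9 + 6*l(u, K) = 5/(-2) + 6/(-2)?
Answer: 175081/185748 ≈ 0.94257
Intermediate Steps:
l(u, K) = -29/12 (l(u, K) = -3/2 + (5/(-2) + 6/(-2))/6 = -3/2 + (5*(-½) + 6*(-½))/6 = -3/2 + (-5/2 - 3)/6 = -3/2 + (⅙)*(-11/2) = -3/2 - 11/12 = -29/12)
(-29272 + (39 - 77)*l(-4*6*1, 1))/((14771 - 1*21681) - 24048) = (-29272 + (39 - 77)*(-29/12))/((14771 - 1*21681) - 24048) = (-29272 - 38*(-29/12))/((14771 - 21681) - 24048) = (-29272 + 551/6)/(-6910 - 24048) = -175081/6/(-30958) = -175081/6*(-1/30958) = 175081/185748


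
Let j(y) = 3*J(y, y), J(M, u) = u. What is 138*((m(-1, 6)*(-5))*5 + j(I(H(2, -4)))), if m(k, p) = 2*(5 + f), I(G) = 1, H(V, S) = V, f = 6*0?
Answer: -34086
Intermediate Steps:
f = 0
m(k, p) = 10 (m(k, p) = 2*(5 + 0) = 2*5 = 10)
j(y) = 3*y
138*((m(-1, 6)*(-5))*5 + j(I(H(2, -4)))) = 138*((10*(-5))*5 + 3*1) = 138*(-50*5 + 3) = 138*(-250 + 3) = 138*(-247) = -34086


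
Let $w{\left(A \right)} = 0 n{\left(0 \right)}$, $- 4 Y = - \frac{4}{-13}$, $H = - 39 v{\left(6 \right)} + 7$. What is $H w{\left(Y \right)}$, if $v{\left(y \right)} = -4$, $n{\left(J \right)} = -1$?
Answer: $0$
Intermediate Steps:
$H = 163$ ($H = \left(-39\right) \left(-4\right) + 7 = 156 + 7 = 163$)
$Y = - \frac{1}{13}$ ($Y = - \frac{\left(-4\right) \frac{1}{-13}}{4} = - \frac{\left(-4\right) \left(- \frac{1}{13}\right)}{4} = \left(- \frac{1}{4}\right) \frac{4}{13} = - \frac{1}{13} \approx -0.076923$)
$w{\left(A \right)} = 0$ ($w{\left(A \right)} = 0 \left(-1\right) = 0$)
$H w{\left(Y \right)} = 163 \cdot 0 = 0$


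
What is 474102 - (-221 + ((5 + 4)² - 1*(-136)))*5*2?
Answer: 474142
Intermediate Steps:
474102 - (-221 + ((5 + 4)² - 1*(-136)))*5*2 = 474102 - (-221 + (9² + 136))*10 = 474102 - (-221 + (81 + 136))*10 = 474102 - (-221 + 217)*10 = 474102 - (-4)*10 = 474102 - 1*(-40) = 474102 + 40 = 474142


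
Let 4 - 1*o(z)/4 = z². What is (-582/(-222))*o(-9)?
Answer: -29876/37 ≈ -807.46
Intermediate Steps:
o(z) = 16 - 4*z²
(-582/(-222))*o(-9) = (-582/(-222))*(16 - 4*(-9)²) = (-582*(-1/222))*(16 - 4*81) = 97*(16 - 324)/37 = (97/37)*(-308) = -29876/37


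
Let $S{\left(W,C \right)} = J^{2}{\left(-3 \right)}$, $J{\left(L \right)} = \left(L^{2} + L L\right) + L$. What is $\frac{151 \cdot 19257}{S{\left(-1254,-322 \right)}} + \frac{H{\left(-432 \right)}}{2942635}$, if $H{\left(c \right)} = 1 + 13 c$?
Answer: $\frac{570440892538}{44139525} \approx 12924.0$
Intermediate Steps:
$J{\left(L \right)} = L + 2 L^{2}$ ($J{\left(L \right)} = \left(L^{2} + L^{2}\right) + L = 2 L^{2} + L = L + 2 L^{2}$)
$S{\left(W,C \right)} = 225$ ($S{\left(W,C \right)} = \left(- 3 \left(1 + 2 \left(-3\right)\right)\right)^{2} = \left(- 3 \left(1 - 6\right)\right)^{2} = \left(\left(-3\right) \left(-5\right)\right)^{2} = 15^{2} = 225$)
$\frac{151 \cdot 19257}{S{\left(-1254,-322 \right)}} + \frac{H{\left(-432 \right)}}{2942635} = \frac{151 \cdot 19257}{225} + \frac{1 + 13 \left(-432\right)}{2942635} = 2907807 \cdot \frac{1}{225} + \left(1 - 5616\right) \frac{1}{2942635} = \frac{969269}{75} - \frac{1123}{588527} = \frac{570440892538}{44139525}$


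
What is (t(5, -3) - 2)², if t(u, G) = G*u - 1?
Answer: 324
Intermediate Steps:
t(u, G) = -1 + G*u
(t(5, -3) - 2)² = ((-1 - 3*5) - 2)² = ((-1 - 15) - 2)² = (-16 - 2)² = (-18)² = 324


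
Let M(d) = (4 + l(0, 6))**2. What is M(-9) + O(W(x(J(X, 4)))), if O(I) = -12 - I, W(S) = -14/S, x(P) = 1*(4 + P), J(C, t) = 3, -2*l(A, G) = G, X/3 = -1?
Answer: -9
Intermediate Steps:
X = -3 (X = 3*(-1) = -3)
l(A, G) = -G/2
M(d) = 1 (M(d) = (4 - 1/2*6)**2 = (4 - 3)**2 = 1**2 = 1)
x(P) = 4 + P
M(-9) + O(W(x(J(X, 4)))) = 1 + (-12 - (-14)/(4 + 3)) = 1 + (-12 - (-14)/7) = 1 + (-12 - 1*(-2)) = 1 + (-12 + 2) = 1 - 10 = -9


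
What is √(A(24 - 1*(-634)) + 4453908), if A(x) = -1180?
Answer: 14*√22718 ≈ 2110.1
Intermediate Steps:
√(A(24 - 1*(-634)) + 4453908) = √(-1180 + 4453908) = √4452728 = 14*√22718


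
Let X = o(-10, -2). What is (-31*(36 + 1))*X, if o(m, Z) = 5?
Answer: -5735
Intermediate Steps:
X = 5
(-31*(36 + 1))*X = -31*(36 + 1)*5 = -31*37*5 = -1147*5 = -5735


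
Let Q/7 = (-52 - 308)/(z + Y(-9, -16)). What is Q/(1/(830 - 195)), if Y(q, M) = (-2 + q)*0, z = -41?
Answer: 1600200/41 ≈ 39029.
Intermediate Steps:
Y(q, M) = 0
Q = 2520/41 (Q = 7*((-52 - 308)/(-41 + 0)) = 7*(-360/(-41)) = 7*(-360*(-1/41)) = 7*(360/41) = 2520/41 ≈ 61.463)
Q/(1/(830 - 195)) = 2520/(41*(1/(830 - 195))) = 2520/(41*(1/635)) = (2520/41)*635 = 1600200/41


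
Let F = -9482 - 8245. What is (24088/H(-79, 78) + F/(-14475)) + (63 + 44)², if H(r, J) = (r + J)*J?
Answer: 2096533726/188175 ≈ 11141.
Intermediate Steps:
F = -17727
H(r, J) = J*(J + r) (H(r, J) = (J + r)*J = J*(J + r))
(24088/H(-79, 78) + F/(-14475)) + (63 + 44)² = (24088/((78*(78 - 79))) - 17727/(-14475)) + (63 + 44)² = (24088/((78*(-1))) - 17727*(-1/14475)) + 107² = (24088/(-78) + 5909/4825) + 11449 = (24088*(-1/78) + 5909/4825) + 11449 = (-12044/39 + 5909/4825) + 11449 = -57881849/188175 + 11449 = 2096533726/188175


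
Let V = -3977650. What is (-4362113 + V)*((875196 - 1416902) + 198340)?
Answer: 2863591062258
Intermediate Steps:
(-4362113 + V)*((875196 - 1416902) + 198340) = (-4362113 - 3977650)*((875196 - 1416902) + 198340) = -8339763*(-541706 + 198340) = -8339763*(-343366) = 2863591062258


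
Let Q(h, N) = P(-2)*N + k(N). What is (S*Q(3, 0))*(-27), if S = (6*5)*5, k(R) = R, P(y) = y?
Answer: 0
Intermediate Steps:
S = 150 (S = 30*5 = 150)
Q(h, N) = -N (Q(h, N) = -2*N + N = -N)
(S*Q(3, 0))*(-27) = (150*(-1*0))*(-27) = (150*0)*(-27) = 0*(-27) = 0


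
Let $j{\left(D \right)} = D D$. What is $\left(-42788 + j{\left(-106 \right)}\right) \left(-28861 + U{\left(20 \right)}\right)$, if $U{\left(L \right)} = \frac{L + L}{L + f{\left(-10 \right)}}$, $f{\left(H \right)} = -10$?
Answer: $910496064$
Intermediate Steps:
$j{\left(D \right)} = D^{2}$
$U{\left(L \right)} = \frac{2 L}{-10 + L}$ ($U{\left(L \right)} = \frac{L + L}{L - 10} = \frac{2 L}{-10 + L}$)
$\left(-42788 + j{\left(-106 \right)}\right) \left(-28861 + U{\left(20 \right)}\right) = \left(-42788 + \left(-106\right)^{2}\right) \left(-28861 + 2 \cdot 20 \frac{1}{-10 + 20}\right) = \left(-42788 + 11236\right) \left(-28861 + 2 \cdot 20 \cdot \frac{1}{10}\right) = - 31552 \left(-28861 + 2 \cdot 20 \cdot \frac{1}{10}\right) = - 31552 \left(-28861 + 4\right) = \left(-31552\right) \left(-28857\right) = 910496064$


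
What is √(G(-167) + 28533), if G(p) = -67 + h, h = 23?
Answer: √28489 ≈ 168.79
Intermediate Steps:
G(p) = -44 (G(p) = -67 + 23 = -44)
√(G(-167) + 28533) = √(-44 + 28533) = √28489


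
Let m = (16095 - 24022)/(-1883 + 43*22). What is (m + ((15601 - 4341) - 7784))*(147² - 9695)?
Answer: 38898483246/937 ≈ 4.1514e+7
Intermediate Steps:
m = 7927/937 (m = -7927/(-1883 + 946) = -7927/(-937) = -7927*(-1/937) = 7927/937 ≈ 8.4600)
(m + ((15601 - 4341) - 7784))*(147² - 9695) = (7927/937 + ((15601 - 4341) - 7784))*(147² - 9695) = (7927/937 + (11260 - 7784))*(21609 - 9695) = (7927/937 + 3476)*11914 = (3264939/937)*11914 = 38898483246/937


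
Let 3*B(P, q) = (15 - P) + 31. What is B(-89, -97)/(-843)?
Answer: -15/281 ≈ -0.053381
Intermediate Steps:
B(P, q) = 46/3 - P/3 (B(P, q) = ((15 - P) + 31)/3 = (46 - P)/3 = 46/3 - P/3)
B(-89, -97)/(-843) = (46/3 - 1/3*(-89))/(-843) = (46/3 + 89/3)*(-1/843) = 45*(-1/843) = -15/281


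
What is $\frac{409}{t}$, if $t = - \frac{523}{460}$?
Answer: $- \frac{188140}{523} \approx -359.73$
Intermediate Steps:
$t = - \frac{523}{460}$ ($t = \left(-523\right) \frac{1}{460} = - \frac{523}{460} \approx -1.137$)
$\frac{409}{t} = \frac{409}{- \frac{523}{460}} = 409 \left(- \frac{460}{523}\right) = - \frac{188140}{523}$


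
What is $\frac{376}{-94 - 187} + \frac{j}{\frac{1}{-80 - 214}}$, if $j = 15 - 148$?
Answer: $\frac{10987286}{281} \approx 39101.0$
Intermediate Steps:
$j = -133$
$\frac{376}{-94 - 187} + \frac{j}{\frac{1}{-80 - 214}} = \frac{376}{-94 - 187} - \frac{133}{\frac{1}{-80 - 214}} = \frac{376}{-94 - 187} - \frac{133}{\frac{1}{-294}} = \frac{376}{-281} - \frac{133}{- \frac{1}{294}} = 376 \left(- \frac{1}{281}\right) - -39102 = - \frac{376}{281} + 39102 = \frac{10987286}{281}$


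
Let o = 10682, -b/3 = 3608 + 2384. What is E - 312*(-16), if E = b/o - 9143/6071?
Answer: 23109036343/4632173 ≈ 4988.8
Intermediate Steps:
b = -17976 (b = -3*(3608 + 2384) = -3*5992 = -17976)
E = -14771273/4632173 (E = -17976/10682 - 9143/6071 = -17976*1/10682 - 9143*1/6071 = -1284/763 - 9143/6071 = -14771273/4632173 ≈ -3.1888)
E - 312*(-16) = -14771273/4632173 - 312*(-16) = -14771273/4632173 - 1*(-4992) = -14771273/4632173 + 4992 = 23109036343/4632173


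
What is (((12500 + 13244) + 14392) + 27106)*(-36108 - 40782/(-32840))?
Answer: -19932982090749/8210 ≈ -2.4279e+9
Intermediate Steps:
(((12500 + 13244) + 14392) + 27106)*(-36108 - 40782/(-32840)) = ((25744 + 14392) + 27106)*(-36108 - 40782*(-1/32840)) = (40136 + 27106)*(-36108 + 20391/16420) = 67242*(-592872969/16420) = -19932982090749/8210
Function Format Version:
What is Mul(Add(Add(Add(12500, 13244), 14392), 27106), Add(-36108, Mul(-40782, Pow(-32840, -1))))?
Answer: Rational(-19932982090749, 8210) ≈ -2.4279e+9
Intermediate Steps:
Mul(Add(Add(Add(12500, 13244), 14392), 27106), Add(-36108, Mul(-40782, Pow(-32840, -1)))) = Mul(Add(Add(25744, 14392), 27106), Add(-36108, Mul(-40782, Rational(-1, 32840)))) = Mul(Add(40136, 27106), Add(-36108, Rational(20391, 16420))) = Mul(67242, Rational(-592872969, 16420)) = Rational(-19932982090749, 8210)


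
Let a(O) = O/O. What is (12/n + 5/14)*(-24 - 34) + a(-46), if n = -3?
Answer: 1486/7 ≈ 212.29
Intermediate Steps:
a(O) = 1
(12/n + 5/14)*(-24 - 34) + a(-46) = (12/(-3) + 5/14)*(-24 - 34) + 1 = (12*(-1/3) + 5*(1/14))*(-58) + 1 = (-4 + 5/14)*(-58) + 1 = -51/14*(-58) + 1 = 1479/7 + 1 = 1486/7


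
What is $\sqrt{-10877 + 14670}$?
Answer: $\sqrt{3793} \approx 61.587$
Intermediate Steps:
$\sqrt{-10877 + 14670} = \sqrt{3793}$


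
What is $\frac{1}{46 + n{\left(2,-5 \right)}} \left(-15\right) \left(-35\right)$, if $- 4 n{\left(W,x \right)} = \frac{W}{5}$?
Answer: $\frac{1750}{153} \approx 11.438$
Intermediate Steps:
$n{\left(W,x \right)} = - \frac{W}{20}$ ($n{\left(W,x \right)} = - \frac{W \frac{1}{5}}{4} = - \frac{\frac{1}{5} W}{4} = - \frac{W}{20}$)
$\frac{1}{46 + n{\left(2,-5 \right)}} \left(-15\right) \left(-35\right) = \frac{1}{46 - \frac{1}{10}} \left(-15\right) \left(-35\right) = \frac{1}{\frac{459}{10}} \left(-15\right) \left(-35\right) = \frac{10}{459} \left(-15\right) \left(-35\right) = \left(- \frac{50}{153}\right) \left(-35\right) = \frac{1750}{153}$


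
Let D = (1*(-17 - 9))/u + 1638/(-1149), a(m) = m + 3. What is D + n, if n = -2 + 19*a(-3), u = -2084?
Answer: -1362125/399086 ≈ -3.4131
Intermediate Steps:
a(m) = 3 + m
n = -2 (n = -2 + 19*(3 - 3) = -2 + 19*0 = -2 + 0 = -2)
D = -563953/399086 (D = (1*(-17 - 9))/(-2084) + 1638/(-1149) = (1*(-26))*(-1/2084) + 1638*(-1/1149) = -26*(-1/2084) - 546/383 = 13/1042 - 546/383 = -563953/399086 ≈ -1.4131)
D + n = -563953/399086 - 2 = -1362125/399086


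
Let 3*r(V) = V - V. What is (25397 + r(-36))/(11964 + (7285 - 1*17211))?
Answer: 25397/2038 ≈ 12.462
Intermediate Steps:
r(V) = 0 (r(V) = (V - V)/3 = (⅓)*0 = 0)
(25397 + r(-36))/(11964 + (7285 - 1*17211)) = (25397 + 0)/(11964 + (7285 - 1*17211)) = 25397/(11964 + (7285 - 17211)) = 25397/(11964 - 9926) = 25397/2038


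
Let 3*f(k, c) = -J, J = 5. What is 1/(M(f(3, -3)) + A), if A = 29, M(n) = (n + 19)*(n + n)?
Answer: -9/259 ≈ -0.034749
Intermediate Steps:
f(k, c) = -5/3 (f(k, c) = (-1*5)/3 = (1/3)*(-5) = -5/3)
M(n) = 2*n*(19 + n) (M(n) = (19 + n)*(2*n) = 2*n*(19 + n))
1/(M(f(3, -3)) + A) = 1/(2*(-5/3)*(19 - 5/3) + 29) = 1/(2*(-5/3)*(52/3) + 29) = 1/(-520/9 + 29) = 1/(-259/9) = -9/259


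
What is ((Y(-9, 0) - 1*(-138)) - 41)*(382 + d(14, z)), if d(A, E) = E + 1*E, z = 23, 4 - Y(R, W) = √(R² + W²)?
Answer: 39376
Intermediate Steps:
Y(R, W) = 4 - √(R² + W²)
d(A, E) = 2*E (d(A, E) = E + E = 2*E)
((Y(-9, 0) - 1*(-138)) - 41)*(382 + d(14, z)) = (((4 - √((-9)² + 0²)) - 1*(-138)) - 41)*(382 + 2*23) = (((4 - √(81 + 0)) + 138) - 41)*(382 + 46) = (((4 - √81) + 138) - 41)*428 = (((4 - 1*9) + 138) - 41)*428 = (((4 - 9) + 138) - 41)*428 = ((-5 + 138) - 41)*428 = (133 - 41)*428 = 92*428 = 39376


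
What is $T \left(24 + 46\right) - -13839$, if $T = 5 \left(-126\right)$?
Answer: $-30261$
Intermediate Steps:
$T = -630$
$T \left(24 + 46\right) - -13839 = - 630 \left(24 + 46\right) - -13839 = \left(-630\right) 70 + 13839 = -44100 + 13839 = -30261$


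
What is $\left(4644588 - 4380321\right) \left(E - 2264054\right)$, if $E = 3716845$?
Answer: $383924719197$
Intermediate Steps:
$\left(4644588 - 4380321\right) \left(E - 2264054\right) = \left(4644588 - 4380321\right) \left(3716845 - 2264054\right) = 264267 \cdot 1452791 = 383924719197$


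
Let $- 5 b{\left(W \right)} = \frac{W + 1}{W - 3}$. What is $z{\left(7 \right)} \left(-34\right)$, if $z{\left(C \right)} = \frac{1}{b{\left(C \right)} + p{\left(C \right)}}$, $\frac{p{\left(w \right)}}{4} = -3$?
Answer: $\frac{85}{31} \approx 2.7419$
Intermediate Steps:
$b{\left(W \right)} = - \frac{1 + W}{5 \left(-3 + W\right)}$ ($b{\left(W \right)} = - \frac{\left(W + 1\right) \frac{1}{W - 3}}{5} = - \frac{\left(1 + W\right) \frac{1}{-3 + W}}{5} = - \frac{\frac{1}{-3 + W} \left(1 + W\right)}{5} = - \frac{1 + W}{5 \left(-3 + W\right)}$)
$p{\left(w \right)} = -12$ ($p{\left(w \right)} = 4 \left(-3\right) = -12$)
$z{\left(C \right)} = \frac{1}{-12 + \frac{-1 - C}{5 \left(-3 + C\right)}}$ ($z{\left(C \right)} = \frac{1}{\frac{-1 - C}{5 \left(-3 + C\right)} - 12} = \frac{1}{-12 + \frac{-1 - C}{5 \left(-3 + C\right)}}$)
$z{\left(7 \right)} \left(-34\right) = \frac{5 \left(3 - 7\right)}{-179 + 61 \cdot 7} \left(-34\right) = \frac{5 \left(3 - 7\right)}{-179 + 427} \left(-34\right) = 5 \cdot \frac{1}{248} \left(-4\right) \left(-34\right) = \left(- \frac{5}{62}\right) \left(-34\right) = \frac{85}{31}$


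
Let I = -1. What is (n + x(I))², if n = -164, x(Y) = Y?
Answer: 27225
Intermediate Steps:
(n + x(I))² = (-164 - 1)² = (-165)² = 27225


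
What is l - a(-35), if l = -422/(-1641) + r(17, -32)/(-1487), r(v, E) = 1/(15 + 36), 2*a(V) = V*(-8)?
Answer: -5796930269/41482839 ≈ -139.74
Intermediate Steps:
a(V) = -4*V (a(V) = (V*(-8))/2 = (-8*V)/2 = -4*V)
r(v, E) = 1/51
l = 10667191/41482839 (l = -422/(-1641) + (1/51)/(-1487) = -422*(-1/1641) + (1/51)*(-1/1487) = 422/1641 - 1/75837 = 10667191/41482839 ≈ 0.25715)
l - a(-35) = 10667191/41482839 - (-4)*(-35) = 10667191/41482839 - 1*140 = 10667191/41482839 - 140 = -5796930269/41482839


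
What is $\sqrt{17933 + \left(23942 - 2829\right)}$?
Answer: $\sqrt{39046} \approx 197.6$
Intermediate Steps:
$\sqrt{17933 + \left(23942 - 2829\right)} = \sqrt{17933 + 21113} = \sqrt{39046}$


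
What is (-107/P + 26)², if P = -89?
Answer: 5861241/7921 ≈ 739.96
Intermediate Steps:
(-107/P + 26)² = (-107/(-89) + 26)² = (-107*(-1/89) + 26)² = (107/89 + 26)² = (2421/89)² = 5861241/7921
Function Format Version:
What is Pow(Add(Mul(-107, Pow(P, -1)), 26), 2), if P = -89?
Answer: Rational(5861241, 7921) ≈ 739.96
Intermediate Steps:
Pow(Add(Mul(-107, Pow(P, -1)), 26), 2) = Pow(Add(Mul(-107, Pow(-89, -1)), 26), 2) = Pow(Add(Mul(-107, Rational(-1, 89)), 26), 2) = Pow(Add(Rational(107, 89), 26), 2) = Pow(Rational(2421, 89), 2) = Rational(5861241, 7921)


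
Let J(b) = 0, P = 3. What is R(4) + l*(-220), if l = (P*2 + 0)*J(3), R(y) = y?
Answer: 4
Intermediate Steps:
l = 0 (l = (3*2 + 0)*0 = (6 + 0)*0 = 6*0 = 0)
R(4) + l*(-220) = 4 + 0*(-220) = 4 + 0 = 4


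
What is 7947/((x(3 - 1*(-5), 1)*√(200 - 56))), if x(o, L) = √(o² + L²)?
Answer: 2649*√65/260 ≈ 82.142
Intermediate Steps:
x(o, L) = √(L² + o²)
7947/((x(3 - 1*(-5), 1)*√(200 - 56))) = 7947/((√(1² + (3 - 1*(-5))²)*√(200 - 56))) = 7947/((√(1 + (3 + 5)²)*√144)) = 7947/((√(1 + 8²)*12)) = 7947/((√(1 + 64)*12)) = 7947/((√65*12)) = 7947/((12*√65)) = 7947*(√65/780) = 2649*√65/260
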